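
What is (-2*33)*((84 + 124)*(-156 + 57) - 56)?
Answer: 1362768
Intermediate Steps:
(-2*33)*((84 + 124)*(-156 + 57) - 56) = -66*(208*(-99) - 56) = -66*(-20592 - 56) = -66*(-20648) = 1362768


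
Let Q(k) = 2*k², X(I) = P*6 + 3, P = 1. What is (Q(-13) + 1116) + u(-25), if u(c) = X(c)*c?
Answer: 1229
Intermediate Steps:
X(I) = 9 (X(I) = 1*6 + 3 = 6 + 3 = 9)
u(c) = 9*c
(Q(-13) + 1116) + u(-25) = (2*(-13)² + 1116) + 9*(-25) = (2*169 + 1116) - 225 = (338 + 1116) - 225 = 1454 - 225 = 1229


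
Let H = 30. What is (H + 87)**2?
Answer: 13689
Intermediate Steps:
(H + 87)**2 = (30 + 87)**2 = 117**2 = 13689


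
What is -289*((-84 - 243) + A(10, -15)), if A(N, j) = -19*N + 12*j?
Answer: 201433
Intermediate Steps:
-289*((-84 - 243) + A(10, -15)) = -289*((-84 - 243) + (-19*10 + 12*(-15))) = -289*(-327 + (-190 - 180)) = -289*(-327 - 370) = -289*(-697) = 201433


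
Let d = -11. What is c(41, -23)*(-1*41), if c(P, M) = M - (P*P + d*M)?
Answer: 80237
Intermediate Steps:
c(P, M) = -P² + 12*M (c(P, M) = M - (P*P - 11*M) = M - (P² - 11*M) = M + (-P² + 11*M) = -P² + 12*M)
c(41, -23)*(-1*41) = (-1*41² + 12*(-23))*(-1*41) = (-1*1681 - 276)*(-41) = (-1681 - 276)*(-41) = -1957*(-41) = 80237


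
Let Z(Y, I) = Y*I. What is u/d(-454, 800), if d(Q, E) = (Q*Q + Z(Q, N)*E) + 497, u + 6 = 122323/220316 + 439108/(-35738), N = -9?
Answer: -7756269889/1520233150920828 ≈ -5.1020e-6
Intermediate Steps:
Z(Y, I) = I*Y
u = -69806429001/3936826604 (u = -6 + (122323/220316 + 439108/(-35738)) = -6 + (122323*(1/220316) + 439108*(-1/35738)) = -6 + (122323/220316 - 219554/17869) = -6 - 46185469377/3936826604 = -69806429001/3936826604 ≈ -17.732)
d(Q, E) = 497 + Q**2 - 9*E*Q (d(Q, E) = (Q*Q + (-9*Q)*E) + 497 = (Q**2 - 9*E*Q) + 497 = 497 + Q**2 - 9*E*Q)
u/d(-454, 800) = -69806429001/(3936826604*(497 + (-454)**2 - 9*800*(-454))) = -69806429001/(3936826604*(497 + 206116 + 3268800)) = -69806429001/3936826604/3475413 = -69806429001/3936826604*1/3475413 = -7756269889/1520233150920828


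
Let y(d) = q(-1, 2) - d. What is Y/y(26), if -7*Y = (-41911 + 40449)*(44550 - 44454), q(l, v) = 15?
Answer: -140352/77 ≈ -1822.8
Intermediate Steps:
Y = 140352/7 (Y = -(-41911 + 40449)*(44550 - 44454)/7 = -(-1462)*96/7 = -1/7*(-140352) = 140352/7 ≈ 20050.)
y(d) = 15 - d
Y/y(26) = 140352/(7*(15 - 1*26)) = 140352/(7*(15 - 26)) = (140352/7)/(-11) = (140352/7)*(-1/11) = -140352/77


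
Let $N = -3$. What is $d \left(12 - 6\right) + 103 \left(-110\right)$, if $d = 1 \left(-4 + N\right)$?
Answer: $-11372$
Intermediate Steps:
$d = -7$ ($d = 1 \left(-4 - 3\right) = 1 \left(-7\right) = -7$)
$d \left(12 - 6\right) + 103 \left(-110\right) = - 7 \left(12 - 6\right) + 103 \left(-110\right) = \left(-7\right) 6 - 11330 = -42 - 11330 = -11372$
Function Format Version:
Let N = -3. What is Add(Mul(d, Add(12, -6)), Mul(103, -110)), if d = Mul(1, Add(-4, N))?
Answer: -11372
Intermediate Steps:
d = -7 (d = Mul(1, Add(-4, -3)) = Mul(1, -7) = -7)
Add(Mul(d, Add(12, -6)), Mul(103, -110)) = Add(Mul(-7, Add(12, -6)), Mul(103, -110)) = Add(Mul(-7, 6), -11330) = Add(-42, -11330) = -11372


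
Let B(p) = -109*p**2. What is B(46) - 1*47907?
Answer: -278551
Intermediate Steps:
B(46) - 1*47907 = -109*46**2 - 1*47907 = -109*2116 - 47907 = -230644 - 47907 = -278551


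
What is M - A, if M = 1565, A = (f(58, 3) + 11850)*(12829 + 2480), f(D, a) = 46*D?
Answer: -222254497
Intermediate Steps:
A = 222256062 (A = (46*58 + 11850)*(12829 + 2480) = (2668 + 11850)*15309 = 14518*15309 = 222256062)
M - A = 1565 - 1*222256062 = 1565 - 222256062 = -222254497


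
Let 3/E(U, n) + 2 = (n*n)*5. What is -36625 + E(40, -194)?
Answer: -2297339749/62726 ≈ -36625.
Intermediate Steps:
E(U, n) = 3/(-2 + 5*n²) (E(U, n) = 3/(-2 + (n*n)*5) = 3/(-2 + n²*5) = 3/(-2 + 5*n²))
-36625 + E(40, -194) = -36625 + 3/(-2 + 5*(-194)²) = -36625 + 3/(-2 + 5*37636) = -36625 + 3/(-2 + 188180) = -36625 + 3/188178 = -36625 + 3*(1/188178) = -36625 + 1/62726 = -2297339749/62726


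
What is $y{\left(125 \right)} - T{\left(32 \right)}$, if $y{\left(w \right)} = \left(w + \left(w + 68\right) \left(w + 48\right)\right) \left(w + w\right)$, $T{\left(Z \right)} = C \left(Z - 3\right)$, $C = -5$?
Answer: $8378645$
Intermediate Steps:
$T{\left(Z \right)} = 15 - 5 Z$ ($T{\left(Z \right)} = - 5 \left(Z - 3\right) = - 5 \left(-3 + Z\right) = 15 - 5 Z$)
$y{\left(w \right)} = 2 w \left(w + \left(48 + w\right) \left(68 + w\right)\right)$ ($y{\left(w \right)} = \left(w + \left(68 + w\right) \left(48 + w\right)\right) 2 w = \left(w + \left(48 + w\right) \left(68 + w\right)\right) 2 w = 2 w \left(w + \left(48 + w\right) \left(68 + w\right)\right)$)
$y{\left(125 \right)} - T{\left(32 \right)} = 2 \cdot 125 \left(3264 + 125^{2} + 117 \cdot 125\right) - \left(15 - 160\right) = 2 \cdot 125 \left(3264 + 15625 + 14625\right) - \left(15 - 160\right) = 2 \cdot 125 \cdot 33514 - -145 = 8378500 + 145 = 8378645$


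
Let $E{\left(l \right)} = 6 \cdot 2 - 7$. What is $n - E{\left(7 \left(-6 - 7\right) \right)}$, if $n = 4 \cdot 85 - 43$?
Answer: $292$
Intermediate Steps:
$E{\left(l \right)} = 5$ ($E{\left(l \right)} = 12 - 7 = 5$)
$n = 297$ ($n = 340 - 43 = 297$)
$n - E{\left(7 \left(-6 - 7\right) \right)} = 297 - 5 = 292$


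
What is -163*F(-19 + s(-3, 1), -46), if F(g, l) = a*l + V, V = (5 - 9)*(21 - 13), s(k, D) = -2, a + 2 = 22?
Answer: 155176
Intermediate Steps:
a = 20 (a = -2 + 22 = 20)
V = -32 (V = -4*8 = -32)
F(g, l) = -32 + 20*l (F(g, l) = 20*l - 32 = -32 + 20*l)
-163*F(-19 + s(-3, 1), -46) = -163*(-32 + 20*(-46)) = -163*(-32 - 920) = -163*(-952) = 155176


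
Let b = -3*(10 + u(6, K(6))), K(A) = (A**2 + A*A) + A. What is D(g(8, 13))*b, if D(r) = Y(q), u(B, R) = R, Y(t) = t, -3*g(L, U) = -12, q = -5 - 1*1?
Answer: 1584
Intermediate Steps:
q = -6 (q = -5 - 1 = -6)
K(A) = A + 2*A**2 (K(A) = (A**2 + A**2) + A = 2*A**2 + A = A + 2*A**2)
g(L, U) = 4 (g(L, U) = -1/3*(-12) = 4)
D(r) = -6
b = -264 (b = -3*(10 + 6*(1 + 2*6)) = -3*(10 + 6*(1 + 12)) = -3*(10 + 6*13) = -3*(10 + 78) = -3*88 = -264)
D(g(8, 13))*b = -6*(-264) = 1584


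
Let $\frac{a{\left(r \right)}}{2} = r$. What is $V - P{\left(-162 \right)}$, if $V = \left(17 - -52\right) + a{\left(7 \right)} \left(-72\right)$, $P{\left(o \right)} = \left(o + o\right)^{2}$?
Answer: $-105915$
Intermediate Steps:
$a{\left(r \right)} = 2 r$
$P{\left(o \right)} = 4 o^{2}$ ($P{\left(o \right)} = \left(2 o\right)^{2} = 4 o^{2}$)
$V = -939$ ($V = \left(17 - -52\right) + 2 \cdot 7 \left(-72\right) = \left(17 + 52\right) + 14 \left(-72\right) = 69 - 1008 = -939$)
$V - P{\left(-162 \right)} = -939 - 4 \left(-162\right)^{2} = -939 - 4 \cdot 26244 = -939 - 104976 = -105915$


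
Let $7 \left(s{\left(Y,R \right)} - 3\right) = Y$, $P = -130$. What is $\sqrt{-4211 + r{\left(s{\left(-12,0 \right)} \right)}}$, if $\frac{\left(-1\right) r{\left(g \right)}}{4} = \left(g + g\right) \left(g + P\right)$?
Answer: $\frac{i \sqrt{141467}}{7} \approx 53.732 i$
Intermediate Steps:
$s{\left(Y,R \right)} = 3 + \frac{Y}{7}$
$r{\left(g \right)} = - 8 g \left(-130 + g\right)$ ($r{\left(g \right)} = - 4 \left(g + g\right) \left(g - 130\right) = - 4 \cdot 2 g \left(-130 + g\right) = - 8 g \left(-130 + g\right)$)
$\sqrt{-4211 + r{\left(s{\left(-12,0 \right)} \right)}} = \sqrt{-4211 + 8 \left(3 + \frac{1}{7} \left(-12\right)\right) \left(130 - \left(3 + \frac{1}{7} \left(-12\right)\right)\right)} = \sqrt{-4211 + 8 \left(3 - \frac{12}{7}\right) \left(130 - \left(3 - \frac{12}{7}\right)\right)} = \sqrt{-4211 + 8 \cdot \frac{9}{7} \left(130 - \frac{9}{7}\right)} = \sqrt{-4211 + 8 \cdot \frac{9}{7} \cdot \frac{901}{7}} = \sqrt{-4211 + \frac{64872}{49}} = \sqrt{- \frac{141467}{49}} = \frac{i \sqrt{141467}}{7}$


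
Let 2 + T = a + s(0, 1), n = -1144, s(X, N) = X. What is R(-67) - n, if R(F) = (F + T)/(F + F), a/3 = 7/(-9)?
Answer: 230051/201 ≈ 1144.5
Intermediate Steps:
a = -7/3 (a = 3*(7/(-9)) = 3*(7*(-⅑)) = 3*(-7/9) = -7/3 ≈ -2.3333)
T = -13/3 (T = -2 + (-7/3 + 0) = -2 - 7/3 = -13/3 ≈ -4.3333)
R(F) = (-13/3 + F)/(2*F) (R(F) = (F - 13/3)/(F + F) = (-13/3 + F)/((2*F)) = (-13/3 + F)*(1/(2*F)) = (-13/3 + F)/(2*F))
R(-67) - n = (⅙)*(-13 + 3*(-67))/(-67) - 1*(-1144) = (⅙)*(-1/67)*(-13 - 201) + 1144 = (⅙)*(-1/67)*(-214) + 1144 = 107/201 + 1144 = 230051/201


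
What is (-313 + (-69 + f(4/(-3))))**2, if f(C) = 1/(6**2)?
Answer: 189090001/1296 ≈ 1.4590e+5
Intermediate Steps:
f(C) = 1/36
(-313 + (-69 + f(4/(-3))))**2 = (-313 + (-69 + 1/36))**2 = (-313 - 2483/36)**2 = (-13751/36)**2 = 189090001/1296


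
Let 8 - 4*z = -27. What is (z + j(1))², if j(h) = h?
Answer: 1521/16 ≈ 95.063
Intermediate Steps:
z = 35/4 (z = 2 - ¼*(-27) = 2 + 27/4 = 35/4 ≈ 8.7500)
(z + j(1))² = (35/4 + 1)² = (39/4)² = 1521/16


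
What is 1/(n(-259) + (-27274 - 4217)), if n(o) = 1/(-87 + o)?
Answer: -346/10895887 ≈ -3.1755e-5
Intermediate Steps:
1/(n(-259) + (-27274 - 4217)) = 1/(1/(-87 - 259) + (-27274 - 4217)) = 1/(1/(-346) - 31491) = 1/(-1/346 - 31491) = 1/(-10895887/346) = -346/10895887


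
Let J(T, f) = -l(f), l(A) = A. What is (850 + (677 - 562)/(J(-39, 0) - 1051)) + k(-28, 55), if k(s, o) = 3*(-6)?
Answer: 874317/1051 ≈ 831.89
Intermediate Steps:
k(s, o) = -18
J(T, f) = -f
(850 + (677 - 562)/(J(-39, 0) - 1051)) + k(-28, 55) = (850 + (677 - 562)/(-1*0 - 1051)) - 18 = (850 + 115/(0 - 1051)) - 18 = (850 + 115/(-1051)) - 18 = (850 + 115*(-1/1051)) - 18 = (850 - 115/1051) - 18 = 893235/1051 - 18 = 874317/1051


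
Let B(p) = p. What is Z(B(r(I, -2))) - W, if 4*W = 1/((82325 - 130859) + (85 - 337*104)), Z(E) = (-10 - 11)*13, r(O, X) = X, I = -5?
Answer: -91178723/333988 ≈ -273.00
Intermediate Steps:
Z(E) = -273 (Z(E) = -21*13 = -273)
W = -1/333988 (W = 1/(4*((82325 - 130859) + (85 - 337*104))) = 1/(4*(-48534 + (85 - 35048))) = 1/(4*(-48534 - 34963)) = (1/4)/(-83497) = (1/4)*(-1/83497) = -1/333988 ≈ -2.9941e-6)
Z(B(r(I, -2))) - W = -273 - 1*(-1/333988) = -273 + 1/333988 = -91178723/333988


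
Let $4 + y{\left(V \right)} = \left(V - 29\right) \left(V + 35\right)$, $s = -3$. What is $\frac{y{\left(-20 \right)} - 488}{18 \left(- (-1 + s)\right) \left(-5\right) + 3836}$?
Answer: $- \frac{1227}{3476} \approx -0.35299$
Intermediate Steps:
$y{\left(V \right)} = -4 + \left(-29 + V\right) \left(35 + V\right)$ ($y{\left(V \right)} = -4 + \left(V - 29\right) \left(V + 35\right) = -4 + \left(-29 + V\right) \left(35 + V\right)$)
$\frac{y{\left(-20 \right)} - 488}{18 \left(- (-1 + s)\right) \left(-5\right) + 3836} = \frac{\left(-1019 + \left(-20\right)^{2} + 6 \left(-20\right)\right) - 488}{18 \left(- (-1 - 3)\right) \left(-5\right) + 3836} = \frac{\left(-1019 + 400 - 120\right) - 488}{18 \left(\left(-1\right) \left(-4\right)\right) \left(-5\right) + 3836} = \frac{-739 - 488}{18 \cdot 4 \left(-5\right) + 3836} = - \frac{1227}{72 \left(-5\right) + 3836} = - \frac{1227}{-360 + 3836} = - \frac{1227}{3476}$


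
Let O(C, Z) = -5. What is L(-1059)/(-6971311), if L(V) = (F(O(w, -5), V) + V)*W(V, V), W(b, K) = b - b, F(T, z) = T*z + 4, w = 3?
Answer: 0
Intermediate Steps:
F(T, z) = 4 + T*z
W(b, K) = 0
L(V) = 0 (L(V) = ((4 - 5*V) + V)*0 = (4 - 4*V)*0 = 0)
L(-1059)/(-6971311) = 0/(-6971311) = 0*(-1/6971311) = 0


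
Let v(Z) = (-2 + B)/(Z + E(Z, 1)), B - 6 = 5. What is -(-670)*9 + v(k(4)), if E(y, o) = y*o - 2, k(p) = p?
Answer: 12063/2 ≈ 6031.5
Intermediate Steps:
B = 11 (B = 6 + 5 = 11)
E(y, o) = -2 + o*y (E(y, o) = o*y - 2 = -2 + o*y)
v(Z) = 9/(-2 + 2*Z) (v(Z) = (-2 + 11)/(Z + (-2 + 1*Z)) = 9/(Z + (-2 + Z)) = 9/(-2 + 2*Z))
-(-670)*9 + v(k(4)) = -(-670)*9 + 9/(2*(-1 + 4)) = -134*(-45) + (9/2)/3 = 6030 + (9/2)*(⅓) = 6030 + 3/2 = 12063/2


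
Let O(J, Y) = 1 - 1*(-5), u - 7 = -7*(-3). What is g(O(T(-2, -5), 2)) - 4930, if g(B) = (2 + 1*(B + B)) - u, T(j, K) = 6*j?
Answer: -4944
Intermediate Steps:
u = 28 (u = 7 - 7*(-3) = 7 + 21 = 28)
O(J, Y) = 6 (O(J, Y) = 1 + 5 = 6)
g(B) = -26 + 2*B (g(B) = (2 + 1*(B + B)) - 1*28 = (2 + 1*(2*B)) - 28 = (2 + 2*B) - 28 = -26 + 2*B)
g(O(T(-2, -5), 2)) - 4930 = (-26 + 2*6) - 4930 = (-26 + 12) - 4930 = -14 - 4930 = -4944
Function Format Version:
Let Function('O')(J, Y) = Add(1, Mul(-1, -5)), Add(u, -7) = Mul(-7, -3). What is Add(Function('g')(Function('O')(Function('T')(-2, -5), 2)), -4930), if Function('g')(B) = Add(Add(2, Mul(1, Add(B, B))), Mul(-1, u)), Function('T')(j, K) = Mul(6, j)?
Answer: -4944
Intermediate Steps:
u = 28 (u = Add(7, Mul(-7, -3)) = Add(7, 21) = 28)
Function('O')(J, Y) = 6 (Function('O')(J, Y) = Add(1, 5) = 6)
Function('g')(B) = Add(-26, Mul(2, B)) (Function('g')(B) = Add(Add(2, Mul(1, Add(B, B))), Mul(-1, 28)) = Add(Add(2, Mul(1, Mul(2, B))), -28) = Add(Add(2, Mul(2, B)), -28) = Add(-26, Mul(2, B)))
Add(Function('g')(Function('O')(Function('T')(-2, -5), 2)), -4930) = Add(Add(-26, Mul(2, 6)), -4930) = Add(Add(-26, 12), -4930) = Add(-14, -4930) = -4944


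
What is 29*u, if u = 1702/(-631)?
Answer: -49358/631 ≈ -78.222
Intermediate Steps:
u = -1702/631 (u = 1702*(-1/631) = -1702/631 ≈ -2.6973)
29*u = 29*(-1702/631) = -49358/631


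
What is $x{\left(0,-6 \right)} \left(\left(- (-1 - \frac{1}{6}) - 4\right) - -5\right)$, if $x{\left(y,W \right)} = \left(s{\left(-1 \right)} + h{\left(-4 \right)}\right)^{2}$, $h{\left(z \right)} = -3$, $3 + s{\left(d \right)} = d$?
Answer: $\frac{637}{6} \approx 106.17$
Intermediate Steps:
$s{\left(d \right)} = -3 + d$
$x{\left(y,W \right)} = 49$ ($x{\left(y,W \right)} = \left(\left(-3 - 1\right) - 3\right)^{2} = \left(-4 - 3\right)^{2} = \left(-7\right)^{2} = 49$)
$x{\left(0,-6 \right)} \left(\left(- (-1 - \frac{1}{6}) - 4\right) - -5\right) = 49 \left(\left(- (-1 - \frac{1}{6}) - 4\right) - -5\right) = 49 \left(\left(- (-1 - \frac{1}{6}) - 4\right) + 5\right) = 49 \left(\left(\left(-1\right) \left(- \frac{7}{6}\right) - 4\right) + 5\right) = 49 \left(\left(\frac{7}{6} - 4\right) + 5\right) = 49 \left(- \frac{17}{6} + 5\right) = 49 \cdot \frac{13}{6} = \frac{637}{6}$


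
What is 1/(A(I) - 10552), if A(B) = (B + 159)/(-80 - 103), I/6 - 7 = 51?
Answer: -61/643841 ≈ -9.4744e-5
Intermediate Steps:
I = 348 (I = 42 + 6*51 = 42 + 306 = 348)
A(B) = -53/61 - B/183 (A(B) = (159 + B)/(-183) = (159 + B)*(-1/183) = -53/61 - B/183)
1/(A(I) - 10552) = 1/((-53/61 - 1/183*348) - 10552) = 1/((-53/61 - 116/61) - 10552) = 1/(-169/61 - 10552) = 1/(-643841/61) = -61/643841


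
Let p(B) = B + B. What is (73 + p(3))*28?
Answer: 2212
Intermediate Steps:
p(B) = 2*B
(73 + p(3))*28 = (73 + 2*3)*28 = (73 + 6)*28 = 79*28 = 2212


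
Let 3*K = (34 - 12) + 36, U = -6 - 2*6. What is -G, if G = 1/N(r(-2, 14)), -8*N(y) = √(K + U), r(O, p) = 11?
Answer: 4*√3 ≈ 6.9282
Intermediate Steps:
U = -18 (U = -6 - 12 = -18)
K = 58/3 (K = ((34 - 12) + 36)/3 = (22 + 36)/3 = (⅓)*58 = 58/3 ≈ 19.333)
N(y) = -√3/12 (N(y) = -√(58/3 - 18)/8 = -√3/12)
G = -4*√3 (G = 1/(-√3/12) = -4*√3 ≈ -6.9282)
-G = -(-4)*√3 = 4*√3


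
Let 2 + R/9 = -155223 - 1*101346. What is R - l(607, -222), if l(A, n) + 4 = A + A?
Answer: -2310349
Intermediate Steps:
l(A, n) = -4 + 2*A (l(A, n) = -4 + (A + A) = -4 + 2*A)
R = -2309139 (R = -18 + 9*(-155223 - 1*101346) = -18 + 9*(-155223 - 101346) = -18 + 9*(-256569) = -18 - 2309121 = -2309139)
R - l(607, -222) = -2309139 - (-4 + 2*607) = -2309139 - (-4 + 1214) = -2309139 - 1*1210 = -2309139 - 1210 = -2310349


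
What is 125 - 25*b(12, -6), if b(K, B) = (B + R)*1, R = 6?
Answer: 125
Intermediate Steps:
b(K, B) = 6 + B (b(K, B) = (B + 6)*1 = (6 + B)*1 = 6 + B)
125 - 25*b(12, -6) = 125 - 25*(6 - 6) = 125 - 25*0 = 125 + 0 = 125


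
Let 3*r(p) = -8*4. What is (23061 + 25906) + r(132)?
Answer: 146869/3 ≈ 48956.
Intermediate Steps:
r(p) = -32/3 (r(p) = (-8*4)/3 = (⅓)*(-32) = -32/3)
(23061 + 25906) + r(132) = (23061 + 25906) - 32/3 = 48967 - 32/3 = 146869/3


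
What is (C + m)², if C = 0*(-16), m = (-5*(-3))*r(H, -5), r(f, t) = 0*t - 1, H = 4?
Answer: 225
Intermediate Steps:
r(f, t) = -1 (r(f, t) = 0 - 1 = -1)
m = -15 (m = -5*(-3)*(-1) = 15*(-1) = -15)
C = 0
(C + m)² = (0 - 15)² = (-15)² = 225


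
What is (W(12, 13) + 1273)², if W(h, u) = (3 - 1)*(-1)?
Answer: 1615441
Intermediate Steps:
W(h, u) = -2 (W(h, u) = 2*(-1) = -2)
(W(12, 13) + 1273)² = (-2 + 1273)² = 1271² = 1615441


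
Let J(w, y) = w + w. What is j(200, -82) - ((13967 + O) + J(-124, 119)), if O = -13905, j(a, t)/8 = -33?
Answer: -78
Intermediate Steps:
j(a, t) = -264 (j(a, t) = 8*(-33) = -264)
J(w, y) = 2*w
j(200, -82) - ((13967 + O) + J(-124, 119)) = -264 - ((13967 - 13905) + 2*(-124)) = -264 - (62 - 248) = -264 - 1*(-186) = -264 + 186 = -78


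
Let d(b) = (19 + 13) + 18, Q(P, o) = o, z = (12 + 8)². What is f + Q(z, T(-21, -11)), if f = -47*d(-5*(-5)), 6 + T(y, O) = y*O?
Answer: -2125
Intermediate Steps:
T(y, O) = -6 + O*y (T(y, O) = -6 + y*O = -6 + O*y)
z = 400 (z = 20² = 400)
d(b) = 50 (d(b) = 32 + 18 = 50)
f = -2350 (f = -47*50 = -2350)
f + Q(z, T(-21, -11)) = -2350 + (-6 - 11*(-21)) = -2350 + (-6 + 231) = -2350 + 225 = -2125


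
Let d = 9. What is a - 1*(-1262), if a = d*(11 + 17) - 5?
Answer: 1509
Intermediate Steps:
a = 247 (a = 9*(11 + 17) - 5 = 9*28 - 5 = 252 - 5 = 247)
a - 1*(-1262) = 247 - 1*(-1262) = 247 + 1262 = 1509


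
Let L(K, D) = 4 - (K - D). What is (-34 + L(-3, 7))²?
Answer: 400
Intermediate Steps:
L(K, D) = 4 + D - K (L(K, D) = 4 + (D - K) = 4 + D - K)
(-34 + L(-3, 7))² = (-34 + (4 + 7 - 1*(-3)))² = (-34 + (4 + 7 + 3))² = (-34 + 14)² = (-20)² = 400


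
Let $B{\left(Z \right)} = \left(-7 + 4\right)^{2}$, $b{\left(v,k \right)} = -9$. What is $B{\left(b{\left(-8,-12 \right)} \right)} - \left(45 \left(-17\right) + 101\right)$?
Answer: $673$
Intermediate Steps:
$B{\left(Z \right)} = 9$ ($B{\left(Z \right)} = \left(-3\right)^{2} = 9$)
$B{\left(b{\left(-8,-12 \right)} \right)} - \left(45 \left(-17\right) + 101\right) = 9 - \left(45 \left(-17\right) + 101\right) = 9 - \left(-765 + 101\right) = 9 - -664 = 9 + 664 = 673$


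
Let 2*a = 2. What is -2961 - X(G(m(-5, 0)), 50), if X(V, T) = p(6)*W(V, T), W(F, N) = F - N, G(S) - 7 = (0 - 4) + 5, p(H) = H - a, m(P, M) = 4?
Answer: -2751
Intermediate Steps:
a = 1 (a = (1/2)*2 = 1)
p(H) = -1 + H (p(H) = H - 1*1 = H - 1 = -1 + H)
G(S) = 8 (G(S) = 7 + ((0 - 4) + 5) = 7 + (-4 + 5) = 7 + 1 = 8)
X(V, T) = -5*T + 5*V (X(V, T) = (-1 + 6)*(V - T) = 5*(V - T) = -5*T + 5*V)
-2961 - X(G(m(-5, 0)), 50) = -2961 - (-5*50 + 5*8) = -2961 - (-250 + 40) = -2961 - 1*(-210) = -2961 + 210 = -2751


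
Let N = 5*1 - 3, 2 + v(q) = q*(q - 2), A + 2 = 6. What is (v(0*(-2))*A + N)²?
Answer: 36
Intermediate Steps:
A = 4 (A = -2 + 6 = 4)
v(q) = -2 + q*(-2 + q) (v(q) = -2 + q*(q - 2) = -2 + q*(-2 + q))
N = 2 (N = 5 - 3 = 2)
(v(0*(-2))*A + N)² = ((-2 + (0*(-2))² - 0*(-2))*4 + 2)² = ((-2 + 0² - 2*0)*4 + 2)² = ((-2 + 0 + 0)*4 + 2)² = (-2*4 + 2)² = (-8 + 2)² = (-6)² = 36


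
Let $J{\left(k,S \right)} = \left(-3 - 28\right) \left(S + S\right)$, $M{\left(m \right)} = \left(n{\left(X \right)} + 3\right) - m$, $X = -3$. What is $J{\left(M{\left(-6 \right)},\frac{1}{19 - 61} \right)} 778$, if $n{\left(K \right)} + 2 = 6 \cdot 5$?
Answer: $\frac{24118}{21} \approx 1148.5$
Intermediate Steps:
$n{\left(K \right)} = 28$ ($n{\left(K \right)} = -2 + 6 \cdot 5 = -2 + 30 = 28$)
$M{\left(m \right)} = 31 - m$ ($M{\left(m \right)} = \left(28 + 3\right) - m = 31 - m$)
$J{\left(k,S \right)} = - 62 S$ ($J{\left(k,S \right)} = - 31 \cdot 2 S = - 62 S$)
$J{\left(M{\left(-6 \right)},\frac{1}{19 - 61} \right)} 778 = - \frac{62}{19 - 61} \cdot 778 = - \frac{62}{-42} \cdot 778 = \left(-62\right) \left(- \frac{1}{42}\right) 778 = \frac{31}{21} \cdot 778 = \frac{24118}{21}$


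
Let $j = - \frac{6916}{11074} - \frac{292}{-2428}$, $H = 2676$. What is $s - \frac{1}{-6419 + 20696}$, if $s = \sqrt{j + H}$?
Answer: $- \frac{1}{14277} + \frac{3 \sqrt{68531794375121}}{480137} \approx 51.725$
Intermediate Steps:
$j = - \frac{242115}{480137}$ ($j = \left(-6916\right) \frac{1}{11074} - - \frac{73}{607} = - \frac{494}{791} + \frac{73}{607} = - \frac{242115}{480137} \approx -0.50426$)
$s = \frac{3 \sqrt{68531794375121}}{480137}$ ($s = \sqrt{- \frac{242115}{480137} + 2676} = \sqrt{\frac{1284604497}{480137}} = \frac{3 \sqrt{68531794375121}}{480137} \approx 51.725$)
$s - \frac{1}{-6419 + 20696} = \frac{3 \sqrt{68531794375121}}{480137} - \frac{1}{-6419 + 20696} = \frac{3 \sqrt{68531794375121}}{480137} - \frac{1}{14277} = - \frac{1}{14277} + \frac{3 \sqrt{68531794375121}}{480137}$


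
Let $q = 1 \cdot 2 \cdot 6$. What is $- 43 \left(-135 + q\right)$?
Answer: $5289$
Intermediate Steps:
$q = 12$ ($q = 2 \cdot 6 = 12$)
$- 43 \left(-135 + q\right) = - 43 \left(-135 + 12\right) = \left(-43\right) \left(-123\right) = 5289$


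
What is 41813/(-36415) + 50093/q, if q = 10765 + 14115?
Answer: 156765831/181201040 ≈ 0.86515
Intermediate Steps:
q = 24880
41813/(-36415) + 50093/q = 41813/(-36415) + 50093/24880 = 41813*(-1/36415) + 50093*(1/24880) = -41813/36415 + 50093/24880 = 156765831/181201040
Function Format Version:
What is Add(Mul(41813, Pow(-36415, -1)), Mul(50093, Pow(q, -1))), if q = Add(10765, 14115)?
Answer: Rational(156765831, 181201040) ≈ 0.86515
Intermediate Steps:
q = 24880
Add(Mul(41813, Pow(-36415, -1)), Mul(50093, Pow(q, -1))) = Add(Mul(41813, Pow(-36415, -1)), Mul(50093, Pow(24880, -1))) = Add(Mul(41813, Rational(-1, 36415)), Mul(50093, Rational(1, 24880))) = Add(Rational(-41813, 36415), Rational(50093, 24880)) = Rational(156765831, 181201040)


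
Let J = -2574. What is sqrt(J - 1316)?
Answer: I*sqrt(3890) ≈ 62.37*I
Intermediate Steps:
sqrt(J - 1316) = sqrt(-2574 - 1316) = sqrt(-3890) = I*sqrt(3890)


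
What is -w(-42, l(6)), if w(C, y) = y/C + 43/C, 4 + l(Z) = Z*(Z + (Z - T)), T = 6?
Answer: 25/14 ≈ 1.7857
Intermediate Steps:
l(Z) = -4 + Z*(-6 + 2*Z) (l(Z) = -4 + Z*(Z + (Z - 1*6)) = -4 + Z*(Z + (Z - 6)) = -4 + Z*(Z + (-6 + Z)) = -4 + Z*(-6 + 2*Z))
w(C, y) = 43/C + y/C
-w(-42, l(6)) = -(43 + (-4 - 6*6 + 2*6²))/(-42) = -(-1)*(43 + (-4 - 36 + 2*36))/42 = -(-1)*(43 + (-4 - 36 + 72))/42 = -(-1)*(43 + 32)/42 = -(-1)*75/42 = -1*(-25/14) = 25/14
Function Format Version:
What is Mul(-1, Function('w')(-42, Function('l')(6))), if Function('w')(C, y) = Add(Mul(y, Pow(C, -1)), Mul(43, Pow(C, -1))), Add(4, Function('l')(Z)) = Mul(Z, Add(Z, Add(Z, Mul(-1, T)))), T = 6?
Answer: Rational(25, 14) ≈ 1.7857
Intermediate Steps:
Function('l')(Z) = Add(-4, Mul(Z, Add(-6, Mul(2, Z)))) (Function('l')(Z) = Add(-4, Mul(Z, Add(Z, Add(Z, Mul(-1, 6))))) = Add(-4, Mul(Z, Add(Z, Add(Z, -6)))) = Add(-4, Mul(Z, Add(Z, Add(-6, Z)))) = Add(-4, Mul(Z, Add(-6, Mul(2, Z)))))
Function('w')(C, y) = Add(Mul(43, Pow(C, -1)), Mul(y, Pow(C, -1)))
Mul(-1, Function('w')(-42, Function('l')(6))) = Mul(-1, Mul(Pow(-42, -1), Add(43, Add(-4, Mul(-6, 6), Mul(2, Pow(6, 2)))))) = Mul(-1, Mul(Rational(-1, 42), Add(43, Add(-4, -36, Mul(2, 36))))) = Mul(-1, Mul(Rational(-1, 42), Add(43, Add(-4, -36, 72)))) = Mul(-1, Mul(Rational(-1, 42), Add(43, 32))) = Mul(-1, Mul(Rational(-1, 42), 75)) = Mul(-1, Rational(-25, 14)) = Rational(25, 14)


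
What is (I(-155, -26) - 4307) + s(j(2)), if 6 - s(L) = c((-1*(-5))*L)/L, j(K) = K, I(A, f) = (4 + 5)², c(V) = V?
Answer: -4225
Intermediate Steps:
I(A, f) = 81 (I(A, f) = 9² = 81)
s(L) = 1 (s(L) = 6 - (-1*(-5))*L/L = 6 - 5*L/L = 6 - 1*5 = 6 - 5 = 1)
(I(-155, -26) - 4307) + s(j(2)) = (81 - 4307) + 1 = -4226 + 1 = -4225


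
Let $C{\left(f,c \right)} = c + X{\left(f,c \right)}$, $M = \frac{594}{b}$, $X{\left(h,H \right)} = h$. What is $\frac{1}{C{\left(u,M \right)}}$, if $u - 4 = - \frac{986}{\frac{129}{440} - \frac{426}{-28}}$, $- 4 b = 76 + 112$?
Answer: $- \frac{77409}{5590522} \approx -0.013846$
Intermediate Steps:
$b = -47$ ($b = - \frac{76 + 112}{4} = \left(- \frac{1}{4}\right) 188 = -47$)
$M = - \frac{594}{47}$ ($M = \frac{594}{-47} = 594 \left(- \frac{1}{47}\right) = - \frac{594}{47} \approx -12.638$)
$u = - \frac{98132}{1647}$ ($u = 4 - \frac{986}{\frac{129}{440} - \frac{426}{-28}} = 4 - \frac{986}{129 \cdot \frac{1}{440} - - \frac{213}{14}} = 4 - \frac{986}{\frac{129}{440} + \frac{213}{14}} = 4 - \frac{986}{\frac{47763}{3080}} = 4 - \frac{104720}{1647} = - \frac{98132}{1647} \approx -59.582$)
$C{\left(f,c \right)} = c + f$
$\frac{1}{C{\left(u,M \right)}} = \frac{1}{- \frac{594}{47} - \frac{98132}{1647}} = \frac{1}{- \frac{5590522}{77409}} = - \frac{77409}{5590522}$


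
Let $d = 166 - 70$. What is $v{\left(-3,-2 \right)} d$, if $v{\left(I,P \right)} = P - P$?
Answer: $0$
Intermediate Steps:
$v{\left(I,P \right)} = 0$
$d = 96$ ($d = 166 - 70 = 96$)
$v{\left(-3,-2 \right)} d = 0 \cdot 96 = 0$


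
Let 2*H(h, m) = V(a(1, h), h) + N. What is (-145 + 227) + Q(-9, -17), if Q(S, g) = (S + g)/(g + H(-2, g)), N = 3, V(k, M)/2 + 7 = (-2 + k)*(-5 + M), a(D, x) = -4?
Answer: 242/3 ≈ 80.667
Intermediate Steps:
V(k, M) = -14 + 2*(-5 + M)*(-2 + k) (V(k, M) = -14 + 2*((-2 + k)*(-5 + M)) = -14 + 2*((-5 + M)*(-2 + k)) = -14 + 2*(-5 + M)*(-2 + k))
H(h, m) = 49/2 - 6*h (H(h, m) = ((6 - 10*(-4) - 4*h + 2*h*(-4)) + 3)/2 = ((6 + 40 - 4*h - 8*h) + 3)/2 = ((46 - 12*h) + 3)/2 = (49 - 12*h)/2 = 49/2 - 6*h)
Q(S, g) = (S + g)/(73/2 + g) (Q(S, g) = (S + g)/(g + (49/2 - 6*(-2))) = (S + g)/(g + (49/2 + 12)) = (S + g)/(g + 73/2) = (S + g)/(73/2 + g))
(-145 + 227) + Q(-9, -17) = (-145 + 227) + 2*(-9 - 17)/(73 + 2*(-17)) = 82 + 2*(-26)/(73 - 34) = 82 + 2*(-26)/39 = 82 + 2*(1/39)*(-26) = 82 - 4/3 = 242/3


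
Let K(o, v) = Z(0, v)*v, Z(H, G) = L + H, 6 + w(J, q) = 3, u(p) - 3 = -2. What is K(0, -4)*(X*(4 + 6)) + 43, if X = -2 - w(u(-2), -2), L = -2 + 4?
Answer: -37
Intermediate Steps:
L = 2
u(p) = 1 (u(p) = 3 - 2 = 1)
w(J, q) = -3 (w(J, q) = -6 + 3 = -3)
Z(H, G) = 2 + H
K(o, v) = 2*v (K(o, v) = (2 + 0)*v = 2*v)
X = 1 (X = -2 - 1*(-3) = -2 + 3 = 1)
K(0, -4)*(X*(4 + 6)) + 43 = (2*(-4))*(1*(4 + 6)) + 43 = -8*10 + 43 = -80 + 43 = -37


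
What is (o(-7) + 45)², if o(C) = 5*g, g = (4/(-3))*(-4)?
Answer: 46225/9 ≈ 5136.1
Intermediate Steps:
g = 16/3 (g = (4*(-⅓))*(-4) = -4/3*(-4) = 16/3 ≈ 5.3333)
o(C) = 80/3 (o(C) = 5*(16/3) = 80/3)
(o(-7) + 45)² = (80/3 + 45)² = (215/3)² = 46225/9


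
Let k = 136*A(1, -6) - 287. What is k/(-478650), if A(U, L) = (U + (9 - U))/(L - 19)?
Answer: 8399/11966250 ≈ 0.00070189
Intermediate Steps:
A(U, L) = 9/(-19 + L)
k = -8399/25 (k = 136*(9/(-19 - 6)) - 287 = 136*(9/(-25)) - 287 = 136*(9*(-1/25)) - 287 = 136*(-9/25) - 287 = -1224/25 - 287 = -8399/25 ≈ -335.96)
k/(-478650) = -8399/25/(-478650) = -8399/25*(-1/478650) = 8399/11966250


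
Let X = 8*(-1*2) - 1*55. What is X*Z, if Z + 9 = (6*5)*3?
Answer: -5751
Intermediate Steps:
Z = 81 (Z = -9 + (6*5)*3 = -9 + 30*3 = -9 + 90 = 81)
X = -71 (X = 8*(-2) - 55 = -16 - 55 = -71)
X*Z = -71*81 = -5751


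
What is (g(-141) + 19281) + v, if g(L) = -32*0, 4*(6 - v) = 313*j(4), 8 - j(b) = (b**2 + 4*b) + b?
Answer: 21478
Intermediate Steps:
j(b) = 8 - b**2 - 5*b (j(b) = 8 - ((b**2 + 4*b) + b) = 8 - (b**2 + 5*b) = 8 + (-b**2 - 5*b) = 8 - b**2 - 5*b)
v = 2197 (v = 6 - 313*(8 - 1*4**2 - 5*4)/4 = 6 - 313*(8 - 1*16 - 20)/4 = 6 - 313*(8 - 16 - 20)/4 = 6 - 313*(-28)/4 = 6 - 1/4*(-8764) = 6 + 2191 = 2197)
g(L) = 0
(g(-141) + 19281) + v = (0 + 19281) + 2197 = 19281 + 2197 = 21478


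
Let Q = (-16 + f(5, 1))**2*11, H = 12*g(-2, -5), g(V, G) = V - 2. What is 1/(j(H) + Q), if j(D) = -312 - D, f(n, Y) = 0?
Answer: 1/2552 ≈ 0.00039185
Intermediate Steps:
g(V, G) = -2 + V
H = -48 (H = 12*(-2 - 2) = 12*(-4) = -48)
Q = 2816 (Q = (-16 + 0)**2*11 = (-16)**2*11 = 256*11 = 2816)
1/(j(H) + Q) = 1/((-312 - 1*(-48)) + 2816) = 1/((-312 + 48) + 2816) = 1/(-264 + 2816) = 1/2552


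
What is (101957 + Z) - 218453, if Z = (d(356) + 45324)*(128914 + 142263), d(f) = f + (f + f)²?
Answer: 149858801952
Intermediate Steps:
d(f) = f + 4*f² (d(f) = f + (2*f)² = f + 4*f²)
Z = 149858918448 (Z = (356*(1 + 4*356) + 45324)*(128914 + 142263) = (356*(1 + 1424) + 45324)*271177 = (356*1425 + 45324)*271177 = (507300 + 45324)*271177 = 552624*271177 = 149858918448)
(101957 + Z) - 218453 = (101957 + 149858918448) - 218453 = 149859020405 - 218453 = 149858801952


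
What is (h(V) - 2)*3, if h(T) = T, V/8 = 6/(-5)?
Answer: -174/5 ≈ -34.800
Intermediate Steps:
V = -48/5 (V = 8*(6/(-5)) = 8*(6*(-⅕)) = 8*(-6/5) = -48/5 ≈ -9.6000)
(h(V) - 2)*3 = (-48/5 - 2)*3 = -58/5*3 = -174/5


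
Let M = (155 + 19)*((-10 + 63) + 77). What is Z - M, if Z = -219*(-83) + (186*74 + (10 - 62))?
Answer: 9269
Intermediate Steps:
M = 22620 (M = 174*(53 + 77) = 174*130 = 22620)
Z = 31889 (Z = 18177 + (13764 - 52) = 18177 + 13712 = 31889)
Z - M = 31889 - 1*22620 = 31889 - 22620 = 9269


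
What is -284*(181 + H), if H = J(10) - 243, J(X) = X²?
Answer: -10792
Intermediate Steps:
H = -143 (H = 10² - 243 = 100 - 243 = -143)
-284*(181 + H) = -284*(181 - 143) = -284*38 = -10792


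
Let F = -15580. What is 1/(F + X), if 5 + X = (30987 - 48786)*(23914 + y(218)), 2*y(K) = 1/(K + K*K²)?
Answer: -20720900/8820076341921699 ≈ -2.3493e-9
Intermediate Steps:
y(K) = 1/(2*(K + K³)) (y(K) = 1/(2*(K + K*K²)) = 1/(2*(K + K³)))
X = -8819753510299699/20720900 (X = -5 + (30987 - 48786)*(23914 + (½)/(218*(1 + 218²))) = -5 - 17799*(23914 + (½)*(1/218)/(1 + 47524)) = -5 - 17799*(23914 + (½)*(1/218)/47525) = -5 - 17799*(23914 + (½)*(1/218)*(1/47525)) = -5 - 17799*(23914 + 1/20720900) = -5 - 17799*495519602601/20720900 = -5 - 8819753406695199/20720900 = -8819753510299699/20720900 ≈ -4.2565e+8)
1/(F + X) = 1/(-15580 - 8819753510299699/20720900) = 1/(-8820076341921699/20720900) = -20720900/8820076341921699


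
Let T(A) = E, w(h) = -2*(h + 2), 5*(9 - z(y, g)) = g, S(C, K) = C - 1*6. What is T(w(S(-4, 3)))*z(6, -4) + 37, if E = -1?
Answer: 136/5 ≈ 27.200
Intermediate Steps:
S(C, K) = -6 + C (S(C, K) = C - 6 = -6 + C)
z(y, g) = 9 - g/5
w(h) = -4 - 2*h (w(h) = -2*(2 + h) = -4 - 2*h)
T(A) = -1
T(w(S(-4, 3)))*z(6, -4) + 37 = -(9 - ⅕*(-4)) + 37 = -(9 + ⅘) + 37 = -1*49/5 + 37 = -49/5 + 37 = 136/5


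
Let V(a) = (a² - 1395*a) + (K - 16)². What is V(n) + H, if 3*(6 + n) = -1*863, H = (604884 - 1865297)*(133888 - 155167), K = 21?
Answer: 241387417414/9 ≈ 2.6821e+10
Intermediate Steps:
H = 26820328227 (H = -1260413*(-21279) = 26820328227)
n = -881/3 (n = -6 + (-1*863)/3 = -6 + (⅓)*(-863) = -6 - 863/3 = -881/3 ≈ -293.67)
V(a) = 25 + a² - 1395*a (V(a) = (a² - 1395*a) + (21 - 16)² = (a² - 1395*a) + 5² = (a² - 1395*a) + 25 = 25 + a² - 1395*a)
V(n) + H = (25 + (-881/3)² - 1395*(-881/3)) + 26820328227 = (25 + 776161/9 + 409665) + 26820328227 = 4463371/9 + 26820328227 = 241387417414/9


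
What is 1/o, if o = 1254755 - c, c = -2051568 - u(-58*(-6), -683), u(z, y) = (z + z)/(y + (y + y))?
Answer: 683/2258218377 ≈ 3.0245e-7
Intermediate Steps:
u(z, y) = 2*z/(3*y) (u(z, y) = (2*z)/(y + 2*y) = (2*z)/((3*y)) = (2*z)*(1/(3*y)) = 2*z/(3*y))
c = -1401220712/683 (c = -2051568 - 2*(-58*(-6))/(3*(-683)) = -2051568 - 2*348*(-1)/(3*683) = -2051568 - 1*(-232/683) = -2051568 + 232/683 = -1401220712/683 ≈ -2.0516e+6)
o = 2258218377/683 (o = 1254755 - 1*(-1401220712/683) = 1254755 + 1401220712/683 = 2258218377/683 ≈ 3.3063e+6)
1/o = 1/(2258218377/683) = 683/2258218377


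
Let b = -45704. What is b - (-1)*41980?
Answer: -3724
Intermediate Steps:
b - (-1)*41980 = -45704 - (-1)*41980 = -45704 - 1*(-41980) = -45704 + 41980 = -3724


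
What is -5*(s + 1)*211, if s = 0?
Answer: -1055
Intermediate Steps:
-5*(s + 1)*211 = -5*(0 + 1)*211 = -5*1*211 = -5*211 = -1055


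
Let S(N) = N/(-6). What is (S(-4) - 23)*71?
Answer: -4757/3 ≈ -1585.7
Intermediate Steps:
S(N) = -N/6 (S(N) = N*(-1/6) = -N/6)
(S(-4) - 23)*71 = (-1/6*(-4) - 23)*71 = (2/3 - 23)*71 = -67/3*71 = -4757/3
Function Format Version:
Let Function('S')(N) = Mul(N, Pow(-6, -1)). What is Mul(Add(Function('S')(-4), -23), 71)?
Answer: Rational(-4757, 3) ≈ -1585.7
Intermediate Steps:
Function('S')(N) = Mul(Rational(-1, 6), N) (Function('S')(N) = Mul(N, Rational(-1, 6)) = Mul(Rational(-1, 6), N))
Mul(Add(Function('S')(-4), -23), 71) = Mul(Add(Mul(Rational(-1, 6), -4), -23), 71) = Mul(Add(Rational(2, 3), -23), 71) = Mul(Rational(-67, 3), 71) = Rational(-4757, 3)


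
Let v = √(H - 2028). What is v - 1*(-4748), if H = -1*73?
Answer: 4748 + I*√2101 ≈ 4748.0 + 45.837*I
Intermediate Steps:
H = -73
v = I*√2101 (v = √(-73 - 2028) = √(-2101) = I*√2101 ≈ 45.837*I)
v - 1*(-4748) = I*√2101 - 1*(-4748) = I*√2101 + 4748 = 4748 + I*√2101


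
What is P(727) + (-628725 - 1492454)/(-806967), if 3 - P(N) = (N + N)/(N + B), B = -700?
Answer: -116743762/2420901 ≈ -48.223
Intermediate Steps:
P(N) = 3 - 2*N/(-700 + N) (P(N) = 3 - (N + N)/(N - 700) = 3 - 2*N/(-700 + N))
P(727) + (-628725 - 1492454)/(-806967) = (-2100 + 727)/(-700 + 727) + (-628725 - 1492454)/(-806967) = -1373/27 - 2121179*(-1/806967) = (1/27)*(-1373) + 2121179/806967 = -1373/27 + 2121179/806967 = -116743762/2420901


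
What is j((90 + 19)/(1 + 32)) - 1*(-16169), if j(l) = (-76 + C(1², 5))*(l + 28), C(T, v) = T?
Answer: 152034/11 ≈ 13821.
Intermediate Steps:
j(l) = -2100 - 75*l (j(l) = (-76 + 1²)*(l + 28) = (-76 + 1)*(28 + l) = -75*(28 + l) = -2100 - 75*l)
j((90 + 19)/(1 + 32)) - 1*(-16169) = (-2100 - 75*(90 + 19)/(1 + 32)) - 1*(-16169) = (-2100 - 8175/33) + 16169 = (-2100 - 75*109/33) + 16169 = (-2100 - 2725/11) + 16169 = -25825/11 + 16169 = 152034/11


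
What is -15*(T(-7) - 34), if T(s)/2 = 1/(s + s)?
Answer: 3585/7 ≈ 512.14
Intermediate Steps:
T(s) = 1/s (T(s) = 2/(s + s) = 2/((2*s)) = 2*(1/(2*s)) = 1/s)
-15*(T(-7) - 34) = -15*(1/(-7) - 34) = -15*(-⅐ - 34) = -15*(-239/7) = 3585/7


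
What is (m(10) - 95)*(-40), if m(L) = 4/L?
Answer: 3784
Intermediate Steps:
(m(10) - 95)*(-40) = (4/10 - 95)*(-40) = (4*(⅒) - 95)*(-40) = (⅖ - 95)*(-40) = -473/5*(-40) = 3784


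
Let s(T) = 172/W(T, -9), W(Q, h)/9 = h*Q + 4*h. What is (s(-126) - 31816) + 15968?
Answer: -78304882/4941 ≈ -15848.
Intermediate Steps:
W(Q, h) = 36*h + 9*Q*h (W(Q, h) = 9*(h*Q + 4*h) = 9*(Q*h + 4*h) = 9*(4*h + Q*h) = 36*h + 9*Q*h)
s(T) = 172/(-324 - 81*T) (s(T) = 172/((9*(-9)*(4 + T))) = 172/(-324 - 81*T))
(s(-126) - 31816) + 15968 = (-172/(324 + 81*(-126)) - 31816) + 15968 = (-172/(324 - 10206) - 31816) + 15968 = (-172/(-9882) - 31816) + 15968 = (-172*(-1/9882) - 31816) + 15968 = (86/4941 - 31816) + 15968 = -157202770/4941 + 15968 = -78304882/4941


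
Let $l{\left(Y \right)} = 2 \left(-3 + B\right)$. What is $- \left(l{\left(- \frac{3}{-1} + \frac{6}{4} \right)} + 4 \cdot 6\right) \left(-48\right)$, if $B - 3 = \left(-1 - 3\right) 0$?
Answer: $1152$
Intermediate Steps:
$B = 3$ ($B = 3 + \left(-1 - 3\right) 0 = 3 - 0 = 3 + 0 = 3$)
$l{\left(Y \right)} = 0$ ($l{\left(Y \right)} = 2 \left(-3 + 3\right) = 2 \cdot 0 = 0$)
$- \left(l{\left(- \frac{3}{-1} + \frac{6}{4} \right)} + 4 \cdot 6\right) \left(-48\right) = - \left(0 + 4 \cdot 6\right) \left(-48\right) = - \left(0 + 24\right) \left(-48\right) = - 24 \left(-48\right) = \left(-1\right) \left(-1152\right) = 1152$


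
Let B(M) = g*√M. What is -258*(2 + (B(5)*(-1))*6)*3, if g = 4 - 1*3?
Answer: -1548 + 4644*√5 ≈ 8836.3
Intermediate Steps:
g = 1 (g = 4 - 3 = 1)
B(M) = √M (B(M) = 1*√M = √M)
-258*(2 + (B(5)*(-1))*6)*3 = -258*(2 + (√5*(-1))*6)*3 = -258*(2 - √5*6)*3 = -258*(2 - 6*√5)*3 = -258*(6 - 18*√5) = -1548 + 4644*√5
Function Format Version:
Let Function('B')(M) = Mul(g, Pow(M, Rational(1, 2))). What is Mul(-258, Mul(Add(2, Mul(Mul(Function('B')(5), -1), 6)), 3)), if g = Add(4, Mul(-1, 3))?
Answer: Add(-1548, Mul(4644, Pow(5, Rational(1, 2)))) ≈ 8836.3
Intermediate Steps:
g = 1 (g = Add(4, -3) = 1)
Function('B')(M) = Pow(M, Rational(1, 2)) (Function('B')(M) = Mul(1, Pow(M, Rational(1, 2))) = Pow(M, Rational(1, 2)))
Mul(-258, Mul(Add(2, Mul(Mul(Function('B')(5), -1), 6)), 3)) = Mul(-258, Mul(Add(2, Mul(Mul(Pow(5, Rational(1, 2)), -1), 6)), 3)) = Mul(-258, Mul(Add(2, Mul(Mul(-1, Pow(5, Rational(1, 2))), 6)), 3)) = Mul(-258, Mul(Add(2, Mul(-6, Pow(5, Rational(1, 2)))), 3)) = Mul(-258, Add(6, Mul(-18, Pow(5, Rational(1, 2))))) = Add(-1548, Mul(4644, Pow(5, Rational(1, 2))))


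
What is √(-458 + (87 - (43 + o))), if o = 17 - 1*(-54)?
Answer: I*√485 ≈ 22.023*I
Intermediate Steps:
o = 71 (o = 17 + 54 = 71)
√(-458 + (87 - (43 + o))) = √(-458 + (87 - (43 + 71))) = √(-458 + (87 - 1*114)) = √(-458 + (87 - 114)) = √(-458 - 27) = √(-485) = I*√485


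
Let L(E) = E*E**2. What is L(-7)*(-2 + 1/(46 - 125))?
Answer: 54537/79 ≈ 690.34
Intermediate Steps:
L(E) = E**3
L(-7)*(-2 + 1/(46 - 125)) = (-7)**3*(-2 + 1/(46 - 125)) = -343*(-2 + 1/(-79)) = -343*(-2 - 1/79) = -343*(-159/79) = 54537/79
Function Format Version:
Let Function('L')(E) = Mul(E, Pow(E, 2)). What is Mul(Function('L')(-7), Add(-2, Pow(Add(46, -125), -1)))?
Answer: Rational(54537, 79) ≈ 690.34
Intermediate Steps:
Function('L')(E) = Pow(E, 3)
Mul(Function('L')(-7), Add(-2, Pow(Add(46, -125), -1))) = Mul(Pow(-7, 3), Add(-2, Pow(Add(46, -125), -1))) = Mul(-343, Add(-2, Pow(-79, -1))) = Mul(-343, Add(-2, Rational(-1, 79))) = Mul(-343, Rational(-159, 79)) = Rational(54537, 79)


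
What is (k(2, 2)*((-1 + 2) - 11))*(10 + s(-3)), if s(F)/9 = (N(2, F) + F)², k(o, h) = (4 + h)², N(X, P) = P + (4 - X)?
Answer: -55440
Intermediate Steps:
N(X, P) = 4 + P - X
s(F) = 9*(2 + 2*F)² (s(F) = 9*((4 + F - 1*2) + F)² = 9*((4 + F - 2) + F)² = 9*((2 + F) + F)² = 9*(2 + 2*F)²)
(k(2, 2)*((-1 + 2) - 11))*(10 + s(-3)) = ((4 + 2)²*((-1 + 2) - 11))*(10 + 36*(1 - 3)²) = (6²*(1 - 11))*(10 + 36*(-2)²) = (36*(-10))*(10 + 36*4) = -360*(10 + 144) = -360*154 = -55440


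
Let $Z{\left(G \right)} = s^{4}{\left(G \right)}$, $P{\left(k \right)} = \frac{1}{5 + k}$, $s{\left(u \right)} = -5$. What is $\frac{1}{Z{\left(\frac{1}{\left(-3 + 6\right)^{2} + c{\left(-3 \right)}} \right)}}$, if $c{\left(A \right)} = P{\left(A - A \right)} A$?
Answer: $\frac{1}{625} \approx 0.0016$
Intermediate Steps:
$c{\left(A \right)} = \frac{A}{5}$ ($c{\left(A \right)} = \frac{A}{5 + \left(A - A\right)} = \frac{A}{5 + 0} = \frac{A}{5}$)
$Z{\left(G \right)} = 625$ ($Z{\left(G \right)} = \left(-5\right)^{4} = 625$)
$\frac{1}{Z{\left(\frac{1}{\left(-3 + 6\right)^{2} + c{\left(-3 \right)}} \right)}} = \frac{1}{625}$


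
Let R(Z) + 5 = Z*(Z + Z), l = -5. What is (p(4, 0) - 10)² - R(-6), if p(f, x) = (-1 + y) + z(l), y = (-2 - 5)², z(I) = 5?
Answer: 1782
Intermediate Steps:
R(Z) = -5 + 2*Z² (R(Z) = -5 + Z*(Z + Z) = -5 + Z*(2*Z) = -5 + 2*Z²)
y = 49 (y = (-7)² = 49)
p(f, x) = 53 (p(f, x) = (-1 + 49) + 5 = 48 + 5 = 53)
(p(4, 0) - 10)² - R(-6) = (53 - 10)² - (-5 + 2*(-6)²) = 43² - (-5 + 2*36) = 1849 - (-5 + 72) = 1849 - 1*67 = 1849 - 67 = 1782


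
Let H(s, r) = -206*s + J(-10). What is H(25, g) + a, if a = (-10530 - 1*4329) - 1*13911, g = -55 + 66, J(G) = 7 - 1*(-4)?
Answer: -33909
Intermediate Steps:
J(G) = 11 (J(G) = 7 + 4 = 11)
g = 11
H(s, r) = 11 - 206*s (H(s, r) = -206*s + 11 = 11 - 206*s)
a = -28770 (a = (-10530 - 4329) - 13911 = -14859 - 13911 = -28770)
H(25, g) + a = (11 - 206*25) - 28770 = (11 - 5150) - 28770 = -5139 - 28770 = -33909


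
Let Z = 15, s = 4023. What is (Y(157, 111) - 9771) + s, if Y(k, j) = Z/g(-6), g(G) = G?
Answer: -11501/2 ≈ -5750.5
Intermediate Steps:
Y(k, j) = -5/2 (Y(k, j) = 15/(-6) = 15*(-⅙) = -5/2)
(Y(157, 111) - 9771) + s = (-5/2 - 9771) + 4023 = -19547/2 + 4023 = -11501/2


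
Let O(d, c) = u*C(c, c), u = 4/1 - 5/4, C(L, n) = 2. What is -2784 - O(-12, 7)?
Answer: -5579/2 ≈ -2789.5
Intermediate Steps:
u = 11/4 (u = 4*1 - 5*¼ = 4 - 5/4 = 11/4 ≈ 2.7500)
O(d, c) = 11/2 (O(d, c) = (11/4)*2 = 11/2)
-2784 - O(-12, 7) = -2784 - 1*11/2 = -2784 - 11/2 = -5579/2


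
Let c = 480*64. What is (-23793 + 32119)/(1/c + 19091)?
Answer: 255774720/586475521 ≈ 0.43612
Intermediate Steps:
c = 30720
(-23793 + 32119)/(1/c + 19091) = (-23793 + 32119)/(1/30720 + 19091) = 8326/(1/30720 + 19091) = 8326/(586475521/30720) = 8326*(30720/586475521) = 255774720/586475521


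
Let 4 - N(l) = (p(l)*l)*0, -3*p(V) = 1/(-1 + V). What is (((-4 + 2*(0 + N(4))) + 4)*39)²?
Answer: 97344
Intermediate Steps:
p(V) = -1/(3*(-1 + V))
N(l) = 4 (N(l) = 4 - (-1/(-3 + 3*l))*l*0 = 4 - (-l/(-3 + 3*l))*0 = 4 - 1*0 = 4 + 0 = 4)
(((-4 + 2*(0 + N(4))) + 4)*39)² = (((-4 + 2*(0 + 4)) + 4)*39)² = (((-4 + 2*4) + 4)*39)² = (((-4 + 8) + 4)*39)² = ((4 + 4)*39)² = (8*39)² = 312² = 97344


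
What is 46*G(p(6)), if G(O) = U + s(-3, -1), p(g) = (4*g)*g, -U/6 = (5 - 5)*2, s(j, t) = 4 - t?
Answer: 230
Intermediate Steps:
U = 0 (U = -6*(5 - 5)*2 = -0*2 = -6*0 = 0)
p(g) = 4*g**2
G(O) = 5 (G(O) = 0 + (4 - 1*(-1)) = 0 + (4 + 1) = 0 + 5 = 5)
46*G(p(6)) = 46*5 = 230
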